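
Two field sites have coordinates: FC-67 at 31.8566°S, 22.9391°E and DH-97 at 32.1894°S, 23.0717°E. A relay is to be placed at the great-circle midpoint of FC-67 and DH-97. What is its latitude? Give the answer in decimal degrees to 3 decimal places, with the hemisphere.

Bx = cos φ₂ cos Δλ = 0.846289,  By = cos φ₂ sin Δλ = 0.001959
φₘ = atan2(sin φ₁ + sin φ₂, √((cos φ₁ + Bx)² + By²)) = -32.02302°
λₘ = λ₁ + atan2(By, cos φ₁ + Bx) = 23.00528°

32.023°S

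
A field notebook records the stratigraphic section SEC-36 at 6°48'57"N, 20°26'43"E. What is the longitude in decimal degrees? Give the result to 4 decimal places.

20° + 26′/60 + 43″/3600 = 20 + 0.43333 + 0.01194 = 20.4453°

20.4453°E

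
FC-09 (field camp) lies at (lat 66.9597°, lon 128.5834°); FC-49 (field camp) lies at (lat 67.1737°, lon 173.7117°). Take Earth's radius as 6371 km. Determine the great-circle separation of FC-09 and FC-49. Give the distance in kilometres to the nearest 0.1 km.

1912.5 km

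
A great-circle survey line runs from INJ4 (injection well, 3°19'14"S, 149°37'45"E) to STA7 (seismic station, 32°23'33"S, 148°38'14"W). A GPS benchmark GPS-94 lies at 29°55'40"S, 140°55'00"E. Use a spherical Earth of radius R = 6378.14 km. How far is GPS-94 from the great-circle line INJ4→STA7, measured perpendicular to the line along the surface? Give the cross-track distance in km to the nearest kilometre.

2933 km

INJ4: φ = -3.32056°, λ = +149.62917°
STA7: φ = -32.39250°, λ = -148.63722°
GPS-94: φ = -29.92778°, λ = +140.91667°
δ₁₃ = central angle INJ4→GPS-94 = 0.486202 rad  (haversine)
θ₁₃ = bearing INJ4→GPS-94 = 196.317°,  θ₁₂ = bearing INJ4→STA7 = 124.527°
dₓₜ = R·arcsin(sin δ₁₃ · sin(θ₁₃ − θ₁₂)) = 6378.14·arcsin(0.46727·sin(71.790°)) = 2933.373 km
|dₓₜ| = 2933.373 km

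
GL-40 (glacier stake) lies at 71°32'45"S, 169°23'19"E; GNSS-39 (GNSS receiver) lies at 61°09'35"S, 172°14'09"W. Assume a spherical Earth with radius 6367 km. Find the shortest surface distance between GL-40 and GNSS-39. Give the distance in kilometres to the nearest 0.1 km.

GL-40: φ = -71.54583°, λ = +169.38861°
GNSS-39: φ = -61.15972°, λ = -172.23583°
Δφ = 10.3861°,  Δλ = 18.3756°
a = sin²(Δφ/2) + cos φ₁ cos φ₂ sin²(Δλ/2) = 0.012085
c = 2·arcsin(√a) = 0.220311 rad = 12.6229°
d = R·c = 6367 × 0.220311 = 1402.7 km

1402.7 km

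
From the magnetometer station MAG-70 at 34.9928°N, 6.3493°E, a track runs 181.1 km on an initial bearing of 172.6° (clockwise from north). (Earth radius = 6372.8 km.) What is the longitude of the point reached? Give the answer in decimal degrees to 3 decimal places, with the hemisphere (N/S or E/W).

6.600°E

δ = d/R = 181.1/6372.8 = 0.028418 rad
φ₂ = arcsin(sin φ₁ cos δ + cos φ₁ sin δ cos θ)
   = arcsin(0.57347·0.99960 + 0.81922·0.02841·-0.99167) = 33.37789°
λ₂ = λ₁ + atan2(sin θ sin δ cos φ₁, cos δ − sin φ₁ sin φ₂) = 6.60039°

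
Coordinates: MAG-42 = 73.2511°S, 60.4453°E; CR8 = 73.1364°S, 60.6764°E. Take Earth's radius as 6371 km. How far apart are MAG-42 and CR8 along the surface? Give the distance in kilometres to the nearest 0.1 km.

14.8 km

Δφ = 0.1147°,  Δλ = 0.2311°
a = sin²(Δφ/2) + cos φ₁ cos φ₂ sin²(Δλ/2) = 0.000001
c = 2·arcsin(√a) = 0.002317 rad = 0.1327°
d = R·c = 6371 × 0.002317 = 14.8 km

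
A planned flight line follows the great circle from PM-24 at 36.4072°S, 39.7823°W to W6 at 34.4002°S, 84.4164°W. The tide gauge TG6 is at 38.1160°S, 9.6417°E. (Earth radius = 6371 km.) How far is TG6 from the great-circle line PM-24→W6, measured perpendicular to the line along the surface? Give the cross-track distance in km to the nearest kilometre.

δ₁₃ = central angle PM-24→TG6 = 0.678964 rad  (haversine)
θ₁₃ = bearing PM-24→TG6 = 107.903°,  θ₁₂ = bearing PM-24→W6 = 259.618°
dₓₜ = R·arcsin(sin δ₁₃ · sin(θ₁₃ − θ₁₂)) = 6371·arcsin(0.62799·sin(-151.715°)) = -1925.004 km
|dₓₜ| = 1925.004 km

1925 km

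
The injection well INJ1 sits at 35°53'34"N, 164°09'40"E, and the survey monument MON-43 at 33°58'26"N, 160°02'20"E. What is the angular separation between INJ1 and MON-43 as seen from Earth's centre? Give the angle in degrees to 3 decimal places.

3.886°

INJ1: φ = +35.89278°, λ = +164.16111°
MON-43: φ = +33.97389°, λ = +160.03889°
Δφ = -1.9189°,  Δλ = -4.1222°
a = sin²(Δφ/2) + cos φ₁ cos φ₂ sin²(Δλ/2) = 0.001149
c = 2·arcsin(√a) = 0.067818 rad = 3.8857°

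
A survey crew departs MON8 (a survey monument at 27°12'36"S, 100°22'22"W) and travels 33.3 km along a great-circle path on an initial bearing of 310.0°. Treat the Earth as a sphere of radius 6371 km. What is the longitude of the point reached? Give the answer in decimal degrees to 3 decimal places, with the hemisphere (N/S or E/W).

100.630°W

MON8: φ = -27.21000°, λ = -100.37278°
δ = d/R = 33.3/6371 = 0.005227 rad
φ₂ = arcsin(sin φ₁ cos δ + cos φ₁ sin δ cos θ)
   = arcsin(-0.45725·0.99999 + 0.88934·0.00523·0.64279) = -27.01727°
λ₂ = λ₁ + atan2(sin θ sin δ cos φ₁, cos δ − sin φ₁ sin φ₂) = -100.63029°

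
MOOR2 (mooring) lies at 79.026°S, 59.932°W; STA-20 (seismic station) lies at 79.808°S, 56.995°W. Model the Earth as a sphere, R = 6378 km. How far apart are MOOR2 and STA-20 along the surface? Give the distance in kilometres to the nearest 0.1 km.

105.7 km

Δφ = -0.7820°,  Δλ = 2.9370°
a = sin²(Δφ/2) + cos φ₁ cos φ₂ sin²(Δλ/2) = 0.000069
c = 2·arcsin(√a) = 0.016576 rad = 0.9498°
d = R·c = 6378 × 0.016576 = 105.7 km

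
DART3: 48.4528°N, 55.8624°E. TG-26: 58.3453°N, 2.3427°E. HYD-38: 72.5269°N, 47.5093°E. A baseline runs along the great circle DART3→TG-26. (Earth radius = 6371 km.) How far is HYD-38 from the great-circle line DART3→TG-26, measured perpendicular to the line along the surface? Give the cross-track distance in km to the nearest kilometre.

1914 km

δ₁₃ = central angle DART3→HYD-38 = 0.425322 rad  (haversine)
θ₁₃ = bearing DART3→HYD-38 = 353.932°,  θ₁₂ = bearing DART3→TG-26 = 308.115°
dₓₜ = R·arcsin(sin δ₁₃ · sin(θ₁₃ − θ₁₂)) = 6371·arcsin(0.41261·sin(45.816°)) = 1913.764 km
|dₓₜ| = 1913.764 km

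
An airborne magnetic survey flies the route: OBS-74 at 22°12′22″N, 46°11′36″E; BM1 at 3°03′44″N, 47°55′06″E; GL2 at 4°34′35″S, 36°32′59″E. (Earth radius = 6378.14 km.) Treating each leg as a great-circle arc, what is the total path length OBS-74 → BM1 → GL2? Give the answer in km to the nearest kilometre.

3663 km

OBS-74: φ = +22.20611°, λ = +46.19333°
BM1: φ = +3.06222°, λ = +47.91833°
GL2: φ = -4.57639°, λ = +36.54972°
OBS-74→BM1: c = 0.335399 rad, d = 2139.22 km
BM1→GL2: c = 0.238912 rad, d = 1523.82 km
Total = 2139.22 + 1523.82 = 3663.04 km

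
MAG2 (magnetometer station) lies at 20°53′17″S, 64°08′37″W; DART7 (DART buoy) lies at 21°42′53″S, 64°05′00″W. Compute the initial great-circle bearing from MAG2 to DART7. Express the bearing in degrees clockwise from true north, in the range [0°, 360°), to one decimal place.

176.1°

MAG2: φ = -20.88806°, λ = -64.14361°
DART7: φ = -21.71472°, λ = -64.08333°
Δλ = 0.0603°
y = sin Δλ · cos φ₂ = 0.000977
x = cos φ₁ sin φ₂ − sin φ₁ cos φ₂ cos Δλ = -0.014428
θ = atan2(y, x) = 176.1245° → 176.1245° (mod 360°)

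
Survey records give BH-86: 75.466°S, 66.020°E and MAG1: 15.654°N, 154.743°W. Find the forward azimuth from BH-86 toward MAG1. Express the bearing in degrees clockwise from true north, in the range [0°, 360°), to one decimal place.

135.4°

Δλ = 139.2370°
y = sin Δλ · cos φ₂ = 0.628714
x = cos φ₁ sin φ₂ − sin φ₁ cos φ₂ cos Δλ = -0.638270
θ = atan2(y, x) = 135.4321° → 135.4321° (mod 360°)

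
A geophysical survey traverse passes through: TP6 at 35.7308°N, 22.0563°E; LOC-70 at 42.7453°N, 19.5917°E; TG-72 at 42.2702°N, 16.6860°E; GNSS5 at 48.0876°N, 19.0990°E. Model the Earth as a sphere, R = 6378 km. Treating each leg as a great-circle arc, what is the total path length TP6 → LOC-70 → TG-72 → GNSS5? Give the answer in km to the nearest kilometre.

TP6→LOC-70: c = 0.126862 rad, d = 809.12 km
LOC-70→TG-72: c = 0.038292 rad, d = 244.23 km
TG-72→GNSS5: c = 0.105769 rad, d = 674.59 km
Total = 809.12 + 244.23 + 674.59 = 1727.95 km

1728 km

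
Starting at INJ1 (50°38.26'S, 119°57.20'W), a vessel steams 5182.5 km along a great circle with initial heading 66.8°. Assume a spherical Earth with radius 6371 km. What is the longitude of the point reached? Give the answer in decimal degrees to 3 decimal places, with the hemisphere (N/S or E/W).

INJ1: φ = -50.63767°, λ = -119.95333°
δ = d/R = 5182.5/6371 = 0.813452 rad
φ₂ = arcsin(sin φ₁ cos δ + cos φ₁ sin δ cos θ)
   = arcsin(-0.77315·0.68699 + 0.63422·0.72666·0.39394) = -20.46260°
λ₂ = λ₁ + atan2(sin θ sin δ cos φ₁, cos δ − sin φ₁ sin φ₂) = -74.48329°

74.483°W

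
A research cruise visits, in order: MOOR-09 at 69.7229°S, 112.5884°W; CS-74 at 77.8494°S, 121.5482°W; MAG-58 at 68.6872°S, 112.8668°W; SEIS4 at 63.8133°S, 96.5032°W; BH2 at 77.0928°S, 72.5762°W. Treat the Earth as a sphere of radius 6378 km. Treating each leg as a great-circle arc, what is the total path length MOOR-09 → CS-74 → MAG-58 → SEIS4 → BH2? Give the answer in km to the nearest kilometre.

MOOR-09→CS-74: c = 0.147998 rad, d = 943.93 km
CS-74→MAG-58: c = 0.165324 rad, d = 1054.44 km
MAG-58→SEIS4: c = 0.142338 rad, d = 907.83 km
SEIS4→BH2: c = 0.266153 rad, d = 1697.52 km
Total = 943.93 + 1054.44 + 907.83 + 1697.52 = 4603.72 km

4604 km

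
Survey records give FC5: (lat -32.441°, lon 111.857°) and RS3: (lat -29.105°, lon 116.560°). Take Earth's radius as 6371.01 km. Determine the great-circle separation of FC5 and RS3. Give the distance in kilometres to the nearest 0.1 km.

582.5 km

Δφ = 3.3360°,  Δλ = 4.7030°
a = sin²(Δφ/2) + cos φ₁ cos φ₂ sin²(Δλ/2) = 0.002089
c = 2·arcsin(√a) = 0.091435 rad = 5.2388°
d = R·c = 6371.01 × 0.091435 = 582.5 km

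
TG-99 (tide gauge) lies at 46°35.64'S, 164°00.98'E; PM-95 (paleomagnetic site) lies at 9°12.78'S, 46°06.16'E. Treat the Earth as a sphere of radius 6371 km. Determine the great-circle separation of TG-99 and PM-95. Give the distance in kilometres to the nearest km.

TG-99: φ = -46.59400°, λ = +164.01633°
PM-95: φ = -9.21300°, λ = +46.10267°
Δφ = 37.3810°,  Δλ = -117.9137°
a = sin²(Δφ/2) + cos φ₁ cos φ₂ sin²(Δλ/2) = 0.600611
c = 2·arcsin(√a) = 1.773402 rad = 101.6085°
d = R·c = 6371 × 1.773402 = 11298.3 km

11298 km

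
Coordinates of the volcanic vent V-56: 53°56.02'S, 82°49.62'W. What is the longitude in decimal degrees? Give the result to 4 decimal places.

82.8270°W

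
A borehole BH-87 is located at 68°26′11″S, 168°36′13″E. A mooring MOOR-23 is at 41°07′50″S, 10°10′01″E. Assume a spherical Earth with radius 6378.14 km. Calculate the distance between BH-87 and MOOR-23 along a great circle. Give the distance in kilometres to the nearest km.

7709 km

BH-87: φ = -68.43639°, λ = +168.60361°
MOOR-23: φ = -41.13056°, λ = +10.16694°
Δφ = 27.3058°,  Δλ = -158.4367°
a = sin²(Δφ/2) + cos φ₁ cos φ₂ sin²(Δλ/2) = 0.322859
c = 2·arcsin(√a) = 1.208649 rad = 69.2505°
d = R·c = 6378.14 × 1.208649 = 7708.9 km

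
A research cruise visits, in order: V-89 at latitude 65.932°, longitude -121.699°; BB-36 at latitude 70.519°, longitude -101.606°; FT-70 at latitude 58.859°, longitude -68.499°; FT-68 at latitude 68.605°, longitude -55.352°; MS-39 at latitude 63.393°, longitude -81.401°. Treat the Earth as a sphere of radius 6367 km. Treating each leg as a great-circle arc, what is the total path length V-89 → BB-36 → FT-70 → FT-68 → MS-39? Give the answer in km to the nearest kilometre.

V-89→BB-36: c = 0.151676 rad, d = 965.72 km
BB-36→FT-70: c = 0.313160 rad, d = 1993.89 km
FT-70→FT-68: c = 0.197178 rad, d = 1255.43 km
FT-68→MS-39: c = 0.203976 rad, d = 1298.71 km
Total = 965.72 + 1993.89 + 1255.43 + 1298.71 = 5513.76 km

5514 km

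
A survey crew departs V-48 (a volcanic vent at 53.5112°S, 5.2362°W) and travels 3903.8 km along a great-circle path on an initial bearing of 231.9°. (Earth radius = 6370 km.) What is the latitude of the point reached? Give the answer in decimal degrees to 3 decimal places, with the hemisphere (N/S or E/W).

60.310°S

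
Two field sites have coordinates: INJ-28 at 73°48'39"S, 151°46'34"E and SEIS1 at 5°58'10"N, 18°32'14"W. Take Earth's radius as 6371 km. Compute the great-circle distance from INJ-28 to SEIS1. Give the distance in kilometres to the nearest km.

12444 km

INJ-28: φ = -73.81083°, λ = +151.77611°
SEIS1: φ = +5.96944°, λ = -18.53722°
Δφ = 79.7803°,  Δλ = -170.3133°
a = sin²(Δφ/2) + cos φ₁ cos φ₂ sin²(Δλ/2) = 0.686609
c = 2·arcsin(√a) = 1.953272 rad = 111.9142°
d = R·c = 6371 × 1.953272 = 12444.3 km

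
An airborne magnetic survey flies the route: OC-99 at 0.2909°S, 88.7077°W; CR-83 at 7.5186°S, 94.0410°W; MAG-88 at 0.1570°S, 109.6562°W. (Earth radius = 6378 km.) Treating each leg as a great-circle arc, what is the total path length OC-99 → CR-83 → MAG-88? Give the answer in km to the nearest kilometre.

OC-99→CR-83: c = 0.156607 rad, d = 998.84 km
CR-83→MAG-88: c = 0.300577 rad, d = 1917.08 km
Total = 998.84 + 1917.08 = 2915.92 km

2916 km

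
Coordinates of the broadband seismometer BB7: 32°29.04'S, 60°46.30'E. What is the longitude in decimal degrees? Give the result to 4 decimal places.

60.7717°E

60° + 46.30′/60 = 60 + 0.77167 = 60.7717°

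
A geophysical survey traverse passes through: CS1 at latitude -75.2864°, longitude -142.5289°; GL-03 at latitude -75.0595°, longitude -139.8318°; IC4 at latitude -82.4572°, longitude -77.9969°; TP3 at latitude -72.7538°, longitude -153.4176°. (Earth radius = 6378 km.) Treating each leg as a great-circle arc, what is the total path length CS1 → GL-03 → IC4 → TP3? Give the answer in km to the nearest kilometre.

CS1→GL-03: c = 0.012679 rad, d = 80.87 km
GL-03→IC4: c = 0.229379 rad, d = 1462.98 km
IC4→TP3: c = 0.295790 rad, d = 1886.55 km
Total = 80.87 + 1462.98 + 1886.55 = 3430.39 km

3430 km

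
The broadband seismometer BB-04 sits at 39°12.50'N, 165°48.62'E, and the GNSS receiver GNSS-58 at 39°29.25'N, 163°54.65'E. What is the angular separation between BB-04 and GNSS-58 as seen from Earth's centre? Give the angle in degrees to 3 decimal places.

BB-04: φ = +39.20833°, λ = +165.81033°
GNSS-58: φ = +39.48750°, λ = +163.91083°
Δφ = 0.2792°,  Δλ = -1.8995°
a = sin²(Δφ/2) + cos φ₁ cos φ₂ sin²(Δλ/2) = 0.000170
c = 2·arcsin(√a) = 0.026096 rad = 1.4952°

1.495°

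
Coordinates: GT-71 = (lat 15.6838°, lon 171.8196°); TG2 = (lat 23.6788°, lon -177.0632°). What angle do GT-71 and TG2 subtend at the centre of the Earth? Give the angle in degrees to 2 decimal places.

Δφ = 7.9950°,  Δλ = 11.1172°
a = sin²(Δφ/2) + cos φ₁ cos φ₂ sin²(Δλ/2) = 0.013133
c = 2·arcsin(√a) = 0.229700 rad = 13.1609°

13.16°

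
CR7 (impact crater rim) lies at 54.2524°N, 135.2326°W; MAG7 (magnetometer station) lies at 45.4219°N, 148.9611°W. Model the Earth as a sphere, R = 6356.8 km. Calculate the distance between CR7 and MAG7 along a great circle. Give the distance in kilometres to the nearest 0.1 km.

1382.8 km

Δφ = -8.8305°,  Δλ = -13.7285°
a = sin²(Δφ/2) + cos φ₁ cos φ₂ sin²(Δλ/2) = 0.011784
c = 2·arcsin(√a) = 0.217536 rad = 12.4639°
d = R·c = 6356.8 × 0.217536 = 1382.8 km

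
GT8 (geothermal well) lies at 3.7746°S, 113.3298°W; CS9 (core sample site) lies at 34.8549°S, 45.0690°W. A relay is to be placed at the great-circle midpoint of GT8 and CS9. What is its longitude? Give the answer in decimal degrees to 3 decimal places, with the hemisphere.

82.979°W

Bx = cos φ₂ cos Δλ = 0.303936,  By = cos φ₂ sin Δλ = 0.762240
φₘ = atan2(sin φ₁ + sin φ₂, √((cos φ₁ + Bx)² + By²)) = -22.90359°
λₘ = λ₁ + atan2(By, cos φ₁ + Bx) = -82.97901°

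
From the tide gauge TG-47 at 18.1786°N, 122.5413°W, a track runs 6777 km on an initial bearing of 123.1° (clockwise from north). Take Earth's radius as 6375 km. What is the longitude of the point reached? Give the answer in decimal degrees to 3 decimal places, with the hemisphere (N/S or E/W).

δ = d/R = 6777/6375 = 1.063059 rad
φ₂ = arcsin(sin φ₁ cos δ + cos φ₁ sin δ cos θ)
   = arcsin(0.31198·0.48620 + 0.95009·0.87385·-0.54610) = -17.56010°
λ₂ = λ₁ + atan2(sin θ sin δ cos φ₁, cos δ − sin φ₁ sin φ₂) = -72.38301°

72.383°W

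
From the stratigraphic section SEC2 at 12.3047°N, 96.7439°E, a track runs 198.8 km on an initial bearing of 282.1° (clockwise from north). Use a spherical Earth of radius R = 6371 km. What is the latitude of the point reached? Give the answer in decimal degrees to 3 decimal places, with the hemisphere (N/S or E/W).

δ = d/R = 198.8/6371 = 0.031204 rad
φ₂ = arcsin(sin φ₁ cos δ + cos φ₁ sin δ cos θ)
   = arcsin(0.21311·0.99951 + 0.97703·0.03120·0.20962) = 12.67358°
λ₂ = λ₁ + atan2(sin θ sin δ cos φ₁, cos δ − sin φ₁ sin φ₂) = 94.95211°

12.674°N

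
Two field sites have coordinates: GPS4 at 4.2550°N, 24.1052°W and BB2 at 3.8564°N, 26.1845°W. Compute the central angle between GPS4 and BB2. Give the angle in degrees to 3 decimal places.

Δφ = -0.3986°,  Δλ = -2.0793°
a = sin²(Δφ/2) + cos φ₁ cos φ₂ sin²(Δλ/2) = 0.000340
c = 2·arcsin(√a) = 0.036862 rad = 2.1120°

2.112°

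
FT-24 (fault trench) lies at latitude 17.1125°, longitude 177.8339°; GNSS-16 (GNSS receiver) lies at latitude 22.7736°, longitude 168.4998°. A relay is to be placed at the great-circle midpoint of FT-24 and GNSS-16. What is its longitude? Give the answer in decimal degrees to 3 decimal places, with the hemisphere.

Bx = cos φ₂ cos Δλ = 0.909833,  By = cos φ₂ sin Δλ = -0.149547
φₘ = atan2(sin φ₁ + sin φ₂, √((cos φ₁ + Bx)² + By²)) = 20.00412°
λₘ = λ₁ + atan2(By, cos φ₁ + Bx) = 173.25076°

173.251°E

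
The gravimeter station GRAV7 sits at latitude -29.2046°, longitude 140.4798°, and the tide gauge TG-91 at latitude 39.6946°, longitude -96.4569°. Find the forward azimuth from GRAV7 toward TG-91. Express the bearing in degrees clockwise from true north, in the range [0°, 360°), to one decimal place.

Δλ = 123.0633°
y = sin Δλ · cos φ₂ = 0.644860
x = cos φ₁ sin φ₂ − sin φ₁ cos φ₂ cos Δλ = 0.352678
θ = atan2(y, x) = 61.3255° → 61.3255° (mod 360°)

61.3°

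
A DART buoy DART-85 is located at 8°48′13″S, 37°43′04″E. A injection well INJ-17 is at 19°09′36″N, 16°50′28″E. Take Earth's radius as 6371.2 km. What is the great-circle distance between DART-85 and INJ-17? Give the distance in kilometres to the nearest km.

3861 km

DART-85: φ = -8.80361°, λ = +37.71778°
INJ-17: φ = +19.16000°, λ = +16.84111°
Δφ = 27.9636°,  Δλ = -20.8767°
a = sin²(Δφ/2) + cos φ₁ cos φ₂ sin²(Δλ/2) = 0.089019
c = 2·arcsin(√a) = 0.605948 rad = 34.7183°
d = R·c = 6371.2 × 0.605948 = 3860.6 km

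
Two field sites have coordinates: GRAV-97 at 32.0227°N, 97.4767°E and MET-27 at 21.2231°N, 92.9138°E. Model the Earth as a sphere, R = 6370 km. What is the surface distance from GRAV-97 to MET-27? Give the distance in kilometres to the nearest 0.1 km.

1283.0 km

Δφ = -10.7996°,  Δλ = -4.5629°
a = sin²(Δφ/2) + cos φ₁ cos φ₂ sin²(Δλ/2) = 0.010108
c = 2·arcsin(√a) = 0.201419 rad = 11.5405°
d = R·c = 6370 × 0.201419 = 1283.0 km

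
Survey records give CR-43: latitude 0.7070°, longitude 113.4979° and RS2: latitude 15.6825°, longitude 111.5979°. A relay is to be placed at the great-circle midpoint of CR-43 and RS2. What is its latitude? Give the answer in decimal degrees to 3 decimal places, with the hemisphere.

8.196°N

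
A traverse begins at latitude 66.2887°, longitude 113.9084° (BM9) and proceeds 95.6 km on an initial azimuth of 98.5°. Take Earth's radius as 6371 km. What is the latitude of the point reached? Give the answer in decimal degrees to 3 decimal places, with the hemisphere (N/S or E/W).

66.147°N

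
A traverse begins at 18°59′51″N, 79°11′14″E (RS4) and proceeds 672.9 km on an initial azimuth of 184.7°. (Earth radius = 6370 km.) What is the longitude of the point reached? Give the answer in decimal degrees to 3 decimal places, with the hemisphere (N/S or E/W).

78.679°E

RS4: φ = +18.99750°, λ = +79.18722°
δ = d/R = 672.9/6370 = 0.105636 rad
φ₂ = arcsin(sin φ₁ cos δ + cos φ₁ sin δ cos θ)
   = arcsin(0.32553·0.99443 + 0.94553·0.10544·-0.99664) = 12.96472°
λ₂ = λ₁ + atan2(sin θ sin δ cos φ₁, cos δ − sin φ₁ sin φ₂) = 78.67926°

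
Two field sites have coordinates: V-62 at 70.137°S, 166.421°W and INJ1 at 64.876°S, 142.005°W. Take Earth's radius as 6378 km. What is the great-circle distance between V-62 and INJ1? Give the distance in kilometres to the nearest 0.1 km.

Δφ = 5.2610°,  Δλ = 24.4160°
a = sin²(Δφ/2) + cos φ₁ cos φ₂ sin²(Δλ/2) = 0.008557
c = 2·arcsin(√a) = 0.185273 rad = 10.6154°
d = R·c = 6378 × 0.185273 = 1181.7 km

1181.7 km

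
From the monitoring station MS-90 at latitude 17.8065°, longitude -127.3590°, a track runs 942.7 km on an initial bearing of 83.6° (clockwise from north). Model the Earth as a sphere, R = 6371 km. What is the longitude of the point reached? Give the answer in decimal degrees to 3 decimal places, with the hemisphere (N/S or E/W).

δ = d/R = 942.7/6371 = 0.147967 rad
φ₂ = arcsin(sin φ₁ cos δ + cos φ₁ sin δ cos θ)
   = arcsin(0.30580·0.98907 + 0.95209·0.14743·0.11147) = 18.54855°
λ₂ = λ₁ + atan2(sin θ sin δ cos φ₁, cos δ − sin φ₁ sin φ₂) = -118.46907°

118.469°W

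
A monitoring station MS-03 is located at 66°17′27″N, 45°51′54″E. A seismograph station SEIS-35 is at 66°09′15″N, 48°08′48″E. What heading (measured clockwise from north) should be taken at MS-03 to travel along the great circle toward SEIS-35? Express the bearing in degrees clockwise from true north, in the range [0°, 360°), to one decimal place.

97.4°

MS-03: φ = +66.29083°, λ = +45.86500°
SEIS-35: φ = +66.15417°, λ = +48.14667°
Δλ = 2.2817°
y = sin Δλ · cos φ₂ = 0.016095
x = cos φ₁ sin φ₂ − sin φ₁ cos φ₂ cos Δλ = -0.002092
θ = atan2(y, x) = 97.4050° → 97.4050° (mod 360°)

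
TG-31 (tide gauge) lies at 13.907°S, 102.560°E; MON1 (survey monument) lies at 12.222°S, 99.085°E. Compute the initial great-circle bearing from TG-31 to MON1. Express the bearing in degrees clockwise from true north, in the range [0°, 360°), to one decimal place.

296.1°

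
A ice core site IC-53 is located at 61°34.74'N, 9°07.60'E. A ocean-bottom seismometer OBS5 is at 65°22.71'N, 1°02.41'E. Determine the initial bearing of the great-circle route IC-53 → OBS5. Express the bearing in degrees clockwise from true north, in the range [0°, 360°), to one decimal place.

320.0°

IC-53: φ = +61.57900°, λ = +9.12667°
OBS5: φ = +65.37850°, λ = +1.04017°
Δλ = -8.0865°
y = sin Δλ · cos φ₂ = -0.058605
x = cos φ₁ sin φ₂ − sin φ₁ cos φ₂ cos Δλ = 0.069908
θ = atan2(y, x) = -39.9736° → 320.0264° (mod 360°)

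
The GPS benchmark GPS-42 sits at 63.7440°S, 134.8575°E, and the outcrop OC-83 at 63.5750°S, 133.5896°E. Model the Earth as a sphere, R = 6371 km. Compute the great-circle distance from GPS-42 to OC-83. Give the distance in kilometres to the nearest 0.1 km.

Δφ = 0.1690°,  Δλ = -1.2679°
a = sin²(Δφ/2) + cos φ₁ cos φ₂ sin²(Δλ/2) = 0.000026
c = 2·arcsin(√a) = 0.010252 rad = 0.5874°
d = R·c = 6371 × 0.010252 = 65.3 km

65.3 km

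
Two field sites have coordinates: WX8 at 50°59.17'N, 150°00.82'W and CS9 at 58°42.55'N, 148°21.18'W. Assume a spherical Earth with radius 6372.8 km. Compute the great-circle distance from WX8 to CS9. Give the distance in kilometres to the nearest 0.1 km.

865.5 km

WX8: φ = +50.98617°, λ = -150.01367°
CS9: φ = +58.70917°, λ = -148.35300°
Δφ = 7.7230°,  Δλ = 1.6607°
a = sin²(Δφ/2) + cos φ₁ cos φ₂ sin²(Δλ/2) = 0.004604
c = 2·arcsin(√a) = 0.135810 rad = 7.7813°
d = R·c = 6372.8 × 0.135810 = 865.5 km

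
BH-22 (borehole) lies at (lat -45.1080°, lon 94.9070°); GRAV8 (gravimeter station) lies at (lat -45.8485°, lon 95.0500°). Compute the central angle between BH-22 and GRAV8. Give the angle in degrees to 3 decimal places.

Δφ = -0.7405°,  Δλ = 0.1430°
a = sin²(Δφ/2) + cos φ₁ cos φ₂ sin²(Δλ/2) = 0.000043
c = 2·arcsin(√a) = 0.013042 rad = 0.7473°

0.747°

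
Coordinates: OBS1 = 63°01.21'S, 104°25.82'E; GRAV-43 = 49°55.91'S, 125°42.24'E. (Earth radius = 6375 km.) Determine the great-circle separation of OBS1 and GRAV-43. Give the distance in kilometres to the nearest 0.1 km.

1938.5 km

OBS1: φ = -63.02017°, λ = +104.43033°
GRAV-43: φ = -49.93183°, λ = +125.70400°
Δφ = 13.0883°,  Δλ = 21.2737°
a = sin²(Δφ/2) + cos φ₁ cos φ₂ sin²(Δλ/2) = 0.022939
c = 2·arcsin(√a) = 0.304081 rad = 17.4226°
d = R·c = 6375 × 0.304081 = 1938.5 km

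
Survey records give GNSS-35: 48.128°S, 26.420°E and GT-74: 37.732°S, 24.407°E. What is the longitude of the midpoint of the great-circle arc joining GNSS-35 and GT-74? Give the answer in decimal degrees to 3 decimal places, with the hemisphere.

25.328°E

Bx = cos φ₂ cos Δλ = 0.790394,  By = cos φ₂ sin Δλ = -0.027781
φₘ = atan2(sin φ₁ + sin φ₂, √((cos φ₁ + Bx)² + By²)) = -42.93438°
λₘ = λ₁ + atan2(By, cos φ₁ + Bx) = 25.32832°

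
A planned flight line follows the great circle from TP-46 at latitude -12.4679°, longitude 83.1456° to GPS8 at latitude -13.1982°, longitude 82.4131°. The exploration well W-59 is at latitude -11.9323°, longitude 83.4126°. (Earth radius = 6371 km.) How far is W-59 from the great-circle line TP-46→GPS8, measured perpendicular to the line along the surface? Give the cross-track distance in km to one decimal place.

δ₁₃ = central angle TP-46→W-59 = 0.010399 rad  (haversine)
θ₁₃ = bearing TP-46→W-59 = 26.006°,  θ₁₂ = bearing TP-46→GPS8 = 224.281°
dₓₜ = R·arcsin(sin δ₁₃ · sin(θ₁₃ − θ₁₂)) = 6371·arcsin(0.01040·sin(-198.275°)) = 20.774 km
|dₓₜ| = 20.774 km

20.8 km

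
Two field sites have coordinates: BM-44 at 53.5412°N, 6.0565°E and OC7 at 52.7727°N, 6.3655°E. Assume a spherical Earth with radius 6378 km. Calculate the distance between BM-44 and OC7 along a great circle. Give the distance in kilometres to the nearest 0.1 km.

88.0 km

Δφ = -0.7685°,  Δλ = 0.3090°
a = sin²(Δφ/2) + cos φ₁ cos φ₂ sin²(Δλ/2) = 0.000048
c = 2·arcsin(√a) = 0.013797 rad = 0.7905°
d = R·c = 6378 × 0.013797 = 88.0 km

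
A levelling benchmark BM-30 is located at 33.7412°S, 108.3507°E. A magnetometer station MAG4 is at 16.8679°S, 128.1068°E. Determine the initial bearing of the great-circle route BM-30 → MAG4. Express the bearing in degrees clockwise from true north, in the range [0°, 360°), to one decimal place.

51.3°

Δλ = 19.7561°
y = sin Δλ · cos φ₂ = 0.323474
x = cos φ₁ sin φ₂ − sin φ₁ cos φ₂ cos Δλ = 0.258970
θ = atan2(y, x) = 51.3197° → 51.3197° (mod 360°)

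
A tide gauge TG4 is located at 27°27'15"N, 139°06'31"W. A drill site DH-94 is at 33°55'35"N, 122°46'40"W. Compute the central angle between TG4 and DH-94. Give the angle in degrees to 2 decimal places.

TG4: φ = +27.45417°, λ = -139.10861°
DH-94: φ = +33.92639°, λ = -122.77778°
Δφ = 6.4722°,  Δλ = 16.3308°
a = sin²(Δφ/2) + cos φ₁ cos φ₂ sin²(Δλ/2) = 0.018040
c = 2·arcsin(√a) = 0.269442 rad = 15.4379°

15.44°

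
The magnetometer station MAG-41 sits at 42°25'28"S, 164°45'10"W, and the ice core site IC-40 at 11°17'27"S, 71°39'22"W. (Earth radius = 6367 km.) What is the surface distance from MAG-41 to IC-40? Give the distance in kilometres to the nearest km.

MAG-41: φ = -42.42444°, λ = -164.75278°
IC-40: φ = -11.29083°, λ = -71.65611°
Δφ = 31.1336°,  Δλ = 93.0967°
a = sin²(Δφ/2) + cos φ₁ cos φ₂ sin²(Δλ/2) = 0.453511
c = 2·arcsin(√a) = 1.477684 rad = 84.6650°
d = R·c = 6367 × 1.477684 = 9408.4 km

9408 km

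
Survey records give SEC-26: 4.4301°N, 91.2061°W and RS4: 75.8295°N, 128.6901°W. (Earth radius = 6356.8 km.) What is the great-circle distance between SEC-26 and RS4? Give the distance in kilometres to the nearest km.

8257 km

Δφ = 71.3994°,  Δλ = -37.4840°
a = sin²(Δφ/2) + cos φ₁ cos φ₂ sin²(Δλ/2) = 0.365713
c = 2·arcsin(√a) = 1.298885 rad = 74.4206°
d = R·c = 6356.8 × 1.298885 = 8256.8 km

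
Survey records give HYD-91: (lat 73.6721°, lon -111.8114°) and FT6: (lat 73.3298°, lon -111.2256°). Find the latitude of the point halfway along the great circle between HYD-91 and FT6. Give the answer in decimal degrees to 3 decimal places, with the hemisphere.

73.501°N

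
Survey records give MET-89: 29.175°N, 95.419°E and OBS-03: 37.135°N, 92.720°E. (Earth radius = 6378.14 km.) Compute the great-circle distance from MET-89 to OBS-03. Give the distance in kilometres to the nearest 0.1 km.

Δφ = 7.9600°,  Δλ = -2.6990°
a = sin²(Δφ/2) + cos φ₁ cos φ₂ sin²(Δλ/2) = 0.005204
c = 2·arcsin(√a) = 0.144397 rad = 8.2733°
d = R·c = 6378.14 × 0.144397 = 921.0 km

921.0 km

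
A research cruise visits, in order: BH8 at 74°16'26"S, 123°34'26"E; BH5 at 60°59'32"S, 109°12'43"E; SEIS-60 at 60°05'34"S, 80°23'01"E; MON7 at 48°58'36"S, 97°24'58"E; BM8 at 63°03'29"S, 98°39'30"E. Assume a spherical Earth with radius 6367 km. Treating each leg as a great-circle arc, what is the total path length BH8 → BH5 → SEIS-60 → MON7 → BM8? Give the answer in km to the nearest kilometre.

6361 km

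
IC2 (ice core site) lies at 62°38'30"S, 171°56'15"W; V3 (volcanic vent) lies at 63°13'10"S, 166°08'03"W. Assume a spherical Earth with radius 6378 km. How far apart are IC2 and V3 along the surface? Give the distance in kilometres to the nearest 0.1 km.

IC2: φ = -62.64167°, λ = -171.93750°
V3: φ = -63.21944°, λ = -166.13417°
Δφ = -0.5778°,  Δλ = 5.8033°
a = sin²(Δφ/2) + cos φ₁ cos φ₂ sin²(Δλ/2) = 0.000556
c = 2·arcsin(√a) = 0.047165 rad = 2.7024°
d = R·c = 6378 × 0.047165 = 300.8 km

300.8 km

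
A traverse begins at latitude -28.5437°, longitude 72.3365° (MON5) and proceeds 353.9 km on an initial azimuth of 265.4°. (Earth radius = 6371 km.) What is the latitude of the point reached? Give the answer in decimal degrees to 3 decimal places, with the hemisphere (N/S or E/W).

28.751°S

δ = d/R = 353.9/6371 = 0.055549 rad
φ₂ = arcsin(sin φ₁ cos δ + cos φ₁ sin δ cos θ)
   = arcsin(-0.47783·0.99846 + 0.87845·0.05552·-0.08020) = -28.75095°
λ₂ = λ₁ + atan2(sin θ sin δ cos φ₁, cos δ − sin φ₁ sin φ₂) = 68.71741°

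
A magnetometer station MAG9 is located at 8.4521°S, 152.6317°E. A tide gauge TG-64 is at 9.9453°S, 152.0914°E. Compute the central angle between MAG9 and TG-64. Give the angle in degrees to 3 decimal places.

1.586°

Δφ = -1.4932°,  Δλ = -0.5403°
a = sin²(Δφ/2) + cos φ₁ cos φ₂ sin²(Δλ/2) = 0.000191
c = 2·arcsin(√a) = 0.027674 rad = 1.5856°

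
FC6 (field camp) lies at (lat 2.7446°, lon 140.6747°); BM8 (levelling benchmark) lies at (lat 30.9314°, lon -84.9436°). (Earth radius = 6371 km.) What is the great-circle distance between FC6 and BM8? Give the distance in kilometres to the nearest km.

Δφ = 28.1868°,  Δλ = 134.3817°
a = sin²(Δφ/2) + cos φ₁ cos φ₂ sin²(Δλ/2) = 0.787331
c = 2·arcsin(√a) = 2.182988 rad = 125.0760°
d = R·c = 6371 × 2.182988 = 13907.8 km

13908 km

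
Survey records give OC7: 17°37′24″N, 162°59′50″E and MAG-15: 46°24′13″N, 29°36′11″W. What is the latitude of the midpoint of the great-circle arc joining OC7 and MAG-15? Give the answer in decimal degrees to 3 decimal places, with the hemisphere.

72.798°N

OC7: φ = +17.62333°, λ = +162.99722°
MAG-15: φ = +46.40361°, λ = -29.60306°
Bx = cos φ₂ cos Δλ = -0.672966,  By = cos φ₂ sin Δλ = 0.150429
φₘ = atan2(sin φ₁ + sin φ₂, √((cos φ₁ + Bx)² + By²)) = 72.79804°
λₘ = λ₁ + atan2(By, cos φ₁ + Bx) = -168.76465°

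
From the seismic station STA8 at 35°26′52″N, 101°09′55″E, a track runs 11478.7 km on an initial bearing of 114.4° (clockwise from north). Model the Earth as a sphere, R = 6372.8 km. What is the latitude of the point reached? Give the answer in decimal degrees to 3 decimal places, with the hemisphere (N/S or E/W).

27.393°S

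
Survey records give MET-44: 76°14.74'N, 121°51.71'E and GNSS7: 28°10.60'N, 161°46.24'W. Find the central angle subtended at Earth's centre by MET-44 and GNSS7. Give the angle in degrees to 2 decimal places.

59.47°

MET-44: φ = +76.24567°, λ = +121.86183°
GNSS7: φ = +28.17667°, λ = -161.77067°
Δφ = -48.0690°,  Δλ = 76.3675°
a = sin²(Δφ/2) + cos φ₁ cos φ₂ sin²(Δλ/2) = 0.245976
c = 2·arcsin(√a) = 1.037878 rad = 59.4660°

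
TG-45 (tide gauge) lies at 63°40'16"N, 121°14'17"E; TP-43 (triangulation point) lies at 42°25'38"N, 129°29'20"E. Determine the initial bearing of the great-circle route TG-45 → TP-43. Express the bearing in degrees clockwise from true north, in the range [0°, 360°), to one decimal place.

163.4°

TG-45: φ = +63.67111°, λ = +121.23806°
TP-43: φ = +42.42722°, λ = +129.48889°
Δλ = 8.2508°
y = sin Δλ · cos φ₂ = 0.105928
x = cos φ₁ sin φ₂ − sin φ₁ cos φ₂ cos Δλ = -0.355491
θ = atan2(y, x) = 163.4072° → 163.4072° (mod 360°)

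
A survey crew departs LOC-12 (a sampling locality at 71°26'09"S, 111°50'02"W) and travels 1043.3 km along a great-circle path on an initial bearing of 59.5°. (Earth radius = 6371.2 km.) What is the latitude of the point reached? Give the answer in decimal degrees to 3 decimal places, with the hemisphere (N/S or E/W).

LOC-12: φ = -71.43583°, λ = -111.83389°
δ = d/R = 1043.3/6371.2 = 0.163753 rad
φ₂ = arcsin(sin φ₁ cos δ + cos φ₁ sin δ cos θ)
   = arcsin(-0.94797·0.98662 + 0.31837·0.16302·0.50754) = -65.35992°
λ₂ = λ₁ + atan2(sin θ sin δ cos φ₁, cos δ − sin φ₁ sin φ₂) = -92.14505°

65.360°S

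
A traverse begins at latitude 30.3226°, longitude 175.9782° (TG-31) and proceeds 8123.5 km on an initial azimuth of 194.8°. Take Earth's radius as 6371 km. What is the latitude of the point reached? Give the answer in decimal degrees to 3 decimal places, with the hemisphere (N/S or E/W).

40.632°S

δ = d/R = 8123.5/6371 = 1.275075 rad
φ₂ = arcsin(sin φ₁ cos δ + cos φ₁ sin δ cos θ)
   = arcsin(0.50487·0.29143 + 0.86320·0.95659·-0.96682) = -40.63200°
λ₂ = λ₁ + atan2(sin θ sin δ cos φ₁, cos δ − sin φ₁ sin φ₂) = 157.19515°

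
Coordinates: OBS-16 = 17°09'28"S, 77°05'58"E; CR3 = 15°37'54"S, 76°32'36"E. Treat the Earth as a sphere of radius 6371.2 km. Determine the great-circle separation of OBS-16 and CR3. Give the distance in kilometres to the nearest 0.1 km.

179.8 km

OBS-16: φ = -17.15778°, λ = +77.09944°
CR3: φ = -15.63167°, λ = +76.54333°
Δφ = 1.5261°,  Δλ = -0.5561°
a = sin²(Δφ/2) + cos φ₁ cos φ₂ sin²(Δλ/2) = 0.000199
c = 2·arcsin(√a) = 0.028216 rad = 1.6167°
d = R·c = 6371.2 × 0.028216 = 179.8 km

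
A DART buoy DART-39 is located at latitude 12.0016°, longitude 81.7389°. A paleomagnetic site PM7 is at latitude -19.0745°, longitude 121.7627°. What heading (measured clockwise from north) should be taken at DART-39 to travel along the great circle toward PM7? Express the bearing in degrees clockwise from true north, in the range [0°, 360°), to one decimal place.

Δλ = 40.0238°
y = sin Δλ · cos φ₂ = 0.607796
x = cos φ₁ sin φ₂ − sin φ₁ cos φ₂ cos Δλ = -0.470146
θ = atan2(y, x) = 127.7229° → 127.7229° (mod 360°)

127.7°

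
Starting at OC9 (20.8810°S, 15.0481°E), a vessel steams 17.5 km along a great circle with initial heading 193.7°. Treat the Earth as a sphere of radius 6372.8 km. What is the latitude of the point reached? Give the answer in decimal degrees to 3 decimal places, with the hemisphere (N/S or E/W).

21.034°S

δ = d/R = 17.5/6372.8 = 0.002746 rad
φ₂ = arcsin(sin φ₁ cos δ + cos φ₁ sin δ cos θ)
   = arcsin(-0.35643·1.00000 + 0.93432·0.00275·-0.97155) = -21.03386°
λ₂ = λ₁ + atan2(sin θ sin δ cos φ₁, cos δ − sin φ₁ sin φ₂) = 15.00818°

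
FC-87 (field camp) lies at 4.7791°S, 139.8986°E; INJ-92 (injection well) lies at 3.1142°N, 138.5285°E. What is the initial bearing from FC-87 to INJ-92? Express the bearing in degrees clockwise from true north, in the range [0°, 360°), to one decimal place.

350.1°

Δλ = -1.3701°
y = sin Δλ · cos φ₂ = -0.023875
x = cos φ₁ sin φ₂ − sin φ₁ cos φ₂ cos Δλ = 0.137305
θ = atan2(y, x) = -9.8642° → 350.1358° (mod 360°)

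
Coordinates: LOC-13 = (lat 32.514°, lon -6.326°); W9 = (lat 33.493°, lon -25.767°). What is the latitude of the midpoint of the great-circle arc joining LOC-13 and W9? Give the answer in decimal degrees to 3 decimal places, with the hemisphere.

33.383°N

Bx = cos φ₂ cos Δλ = 0.786405,  By = cos φ₂ sin Δλ = -0.277570
φₘ = atan2(sin φ₁ + sin φ₂, √((cos φ₁ + Bx)² + By²)) = 33.38307°
λₘ = λ₁ + atan2(By, cos φ₁ + Bx) = -15.99204°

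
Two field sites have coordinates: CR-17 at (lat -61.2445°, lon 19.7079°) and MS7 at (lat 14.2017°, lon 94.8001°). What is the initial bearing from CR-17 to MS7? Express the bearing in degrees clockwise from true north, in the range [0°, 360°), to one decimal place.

70.2°

Δλ = 75.0922°
y = sin Δλ · cos φ₂ = 0.936808
x = cos φ₁ sin φ₂ − sin φ₁ cos φ₂ cos Δλ = 0.336670
θ = atan2(y, x) = 70.2326° → 70.2326° (mod 360°)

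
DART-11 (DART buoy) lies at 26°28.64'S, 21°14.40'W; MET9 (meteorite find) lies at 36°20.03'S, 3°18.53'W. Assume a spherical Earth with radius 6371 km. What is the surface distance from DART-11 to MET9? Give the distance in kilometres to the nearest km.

DART-11: φ = -26.47733°, λ = -21.24000°
MET9: φ = -36.33383°, λ = -3.30883°
Δφ = -9.8565°,  Δλ = 17.9312°
a = sin²(Δφ/2) + cos φ₁ cos φ₂ sin²(Δλ/2) = 0.024893
c = 2·arcsin(√a) = 0.316873 rad = 18.1555°
d = R·c = 6371 × 0.316873 = 2018.8 km

2019 km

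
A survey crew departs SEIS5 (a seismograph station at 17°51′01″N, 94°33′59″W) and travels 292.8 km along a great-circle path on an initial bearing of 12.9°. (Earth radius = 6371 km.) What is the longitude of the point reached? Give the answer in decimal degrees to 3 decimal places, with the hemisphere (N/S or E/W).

SEIS5: φ = +17.85028°, λ = -94.56639°
δ = d/R = 292.8/6371 = 0.045958 rad
φ₂ = arcsin(sin φ₁ cos δ + cos φ₁ sin δ cos θ)
   = arcsin(0.30653·0.99894 + 0.95186·0.04594·0.97476) = 20.41600°
λ₂ = λ₁ + atan2(sin θ sin δ cos φ₁, cos δ − sin φ₁ sin φ₂) = -93.93933°

93.939°W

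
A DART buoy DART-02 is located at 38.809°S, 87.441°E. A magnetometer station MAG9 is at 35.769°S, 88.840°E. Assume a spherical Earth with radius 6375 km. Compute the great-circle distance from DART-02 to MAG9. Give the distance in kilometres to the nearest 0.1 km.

360.2 km

Δφ = 3.0400°,  Δλ = 1.3990°
a = sin²(Δφ/2) + cos φ₁ cos φ₂ sin²(Δλ/2) = 0.000798
c = 2·arcsin(√a) = 0.056500 rad = 3.2372°
d = R·c = 6375 × 0.056500 = 360.2 km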